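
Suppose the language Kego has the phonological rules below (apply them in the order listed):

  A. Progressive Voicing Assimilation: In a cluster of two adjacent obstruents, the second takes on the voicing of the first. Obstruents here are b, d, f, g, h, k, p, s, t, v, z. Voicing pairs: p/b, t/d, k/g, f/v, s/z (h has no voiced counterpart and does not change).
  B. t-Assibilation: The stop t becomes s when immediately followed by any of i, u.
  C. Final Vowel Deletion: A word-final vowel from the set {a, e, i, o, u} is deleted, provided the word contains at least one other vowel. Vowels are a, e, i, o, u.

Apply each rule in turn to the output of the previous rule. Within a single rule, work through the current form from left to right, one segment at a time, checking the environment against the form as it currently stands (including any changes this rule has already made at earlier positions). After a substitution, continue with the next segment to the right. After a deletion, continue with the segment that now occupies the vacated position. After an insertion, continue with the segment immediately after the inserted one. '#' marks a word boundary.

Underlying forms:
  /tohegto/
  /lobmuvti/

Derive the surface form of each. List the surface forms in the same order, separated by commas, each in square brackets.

/tohegto/:
  A Progressive Voicing Assimilation: [tohegto] → [tohegdo]
  B t-Assibilation: no change — [tohegdo]
  C Final Vowel Deletion: [tohegdo] → [tohegd]
/lobmuvti/:
  A Progressive Voicing Assimilation: [lobmuvti] → [lobmuvdi]
  B t-Assibilation: no change — [lobmuvdi]
  C Final Vowel Deletion: [lobmuvdi] → [lobmuvd]

[tohegd], [lobmuvd]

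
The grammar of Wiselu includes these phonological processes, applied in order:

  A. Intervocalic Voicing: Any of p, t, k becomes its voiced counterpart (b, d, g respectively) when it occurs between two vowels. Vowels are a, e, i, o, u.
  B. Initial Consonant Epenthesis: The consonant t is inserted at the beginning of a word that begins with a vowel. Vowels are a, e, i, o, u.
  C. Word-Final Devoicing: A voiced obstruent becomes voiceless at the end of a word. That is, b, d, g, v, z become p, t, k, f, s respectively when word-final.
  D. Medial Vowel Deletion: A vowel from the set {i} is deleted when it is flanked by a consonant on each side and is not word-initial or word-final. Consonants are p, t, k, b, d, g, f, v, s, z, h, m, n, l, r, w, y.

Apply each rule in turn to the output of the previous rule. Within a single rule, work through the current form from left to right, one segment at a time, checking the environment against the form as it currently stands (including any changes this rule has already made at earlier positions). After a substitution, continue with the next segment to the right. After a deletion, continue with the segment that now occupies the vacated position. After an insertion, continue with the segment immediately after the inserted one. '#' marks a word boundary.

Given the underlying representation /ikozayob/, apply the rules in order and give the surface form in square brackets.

[tgozayop]

A Intervocalic Voicing: [ikozayob] → [igozayob]
B Initial Consonant Epenthesis: [igozayob] → [tigozayob]
C Word-Final Devoicing: [tigozayob] → [tigozayop]
D Medial Vowel Deletion: [tigozayop] → [tgozayop]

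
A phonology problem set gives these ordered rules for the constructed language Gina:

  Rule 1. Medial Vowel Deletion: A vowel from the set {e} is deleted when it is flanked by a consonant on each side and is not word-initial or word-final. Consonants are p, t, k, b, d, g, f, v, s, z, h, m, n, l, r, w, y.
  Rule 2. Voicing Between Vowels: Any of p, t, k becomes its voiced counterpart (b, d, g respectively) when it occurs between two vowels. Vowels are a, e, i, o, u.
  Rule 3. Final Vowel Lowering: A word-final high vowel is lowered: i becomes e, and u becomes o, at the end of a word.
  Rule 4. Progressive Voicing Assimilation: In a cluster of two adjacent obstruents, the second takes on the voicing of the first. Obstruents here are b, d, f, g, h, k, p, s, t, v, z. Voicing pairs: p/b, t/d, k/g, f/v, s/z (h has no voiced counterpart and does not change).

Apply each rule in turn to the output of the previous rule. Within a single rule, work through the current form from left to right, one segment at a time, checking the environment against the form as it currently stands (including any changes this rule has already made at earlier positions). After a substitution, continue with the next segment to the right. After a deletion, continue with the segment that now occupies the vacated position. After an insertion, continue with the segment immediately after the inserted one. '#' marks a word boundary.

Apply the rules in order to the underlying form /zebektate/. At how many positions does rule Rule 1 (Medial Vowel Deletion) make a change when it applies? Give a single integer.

2

Rule 1 Medial Vowel Deletion: [zebektate] → [zbktate]
Rule 2 Voicing Between Vowels: [zbktate] → [zbktade]
Rule 3 Final Vowel Lowering: no change — [zbktade]
Rule 4 Progressive Voicing Assimilation: [zbktade] → [zbgdade]
Rule Rule 1 changed 2 position(s).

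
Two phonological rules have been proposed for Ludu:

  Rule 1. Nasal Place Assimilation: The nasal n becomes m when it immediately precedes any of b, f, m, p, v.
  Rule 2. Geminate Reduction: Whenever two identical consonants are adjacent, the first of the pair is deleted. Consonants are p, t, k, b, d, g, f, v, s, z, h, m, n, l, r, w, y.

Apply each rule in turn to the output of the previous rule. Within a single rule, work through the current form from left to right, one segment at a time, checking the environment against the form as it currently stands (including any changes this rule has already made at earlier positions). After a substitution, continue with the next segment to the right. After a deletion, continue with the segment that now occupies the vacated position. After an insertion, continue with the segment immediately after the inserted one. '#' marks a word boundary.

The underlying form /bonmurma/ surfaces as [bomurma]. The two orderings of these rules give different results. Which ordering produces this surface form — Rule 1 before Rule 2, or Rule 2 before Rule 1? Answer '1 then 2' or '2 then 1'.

Order 1 then 2:
  1 Nasal Place Assimilation: [bonmurma] → [bommurma]
  2 Geminate Reduction: [bommurma] → [bomurma]
  result: [bomurma]
Order 2 then 1:
  2 Geminate Reduction: no change — [bonmurma]
  1 Nasal Place Assimilation: [bonmurma] → [bommurma]
  result: [bommurma]

1 then 2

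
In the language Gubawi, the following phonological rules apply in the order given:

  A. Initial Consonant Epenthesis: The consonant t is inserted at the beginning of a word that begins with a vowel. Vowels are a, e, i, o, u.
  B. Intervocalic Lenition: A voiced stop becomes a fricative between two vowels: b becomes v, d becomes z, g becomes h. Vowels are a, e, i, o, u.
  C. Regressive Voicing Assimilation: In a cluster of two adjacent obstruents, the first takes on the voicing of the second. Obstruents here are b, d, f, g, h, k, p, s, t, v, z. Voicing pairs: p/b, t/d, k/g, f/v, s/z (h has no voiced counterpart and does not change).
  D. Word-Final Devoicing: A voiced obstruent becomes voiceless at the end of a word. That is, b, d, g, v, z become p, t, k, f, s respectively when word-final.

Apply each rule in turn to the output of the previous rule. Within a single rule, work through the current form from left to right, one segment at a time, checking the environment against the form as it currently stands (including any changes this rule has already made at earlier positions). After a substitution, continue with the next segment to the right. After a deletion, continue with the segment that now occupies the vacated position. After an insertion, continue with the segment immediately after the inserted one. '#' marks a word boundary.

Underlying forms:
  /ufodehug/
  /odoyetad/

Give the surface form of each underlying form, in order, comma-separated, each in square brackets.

/ufodehug/:
  A Initial Consonant Epenthesis: [ufodehug] → [tufodehug]
  B Intervocalic Lenition: [tufodehug] → [tufozehug]
  C Regressive Voicing Assimilation: no change — [tufozehug]
  D Word-Final Devoicing: [tufozehug] → [tufozehuk]
/odoyetad/:
  A Initial Consonant Epenthesis: [odoyetad] → [todoyetad]
  B Intervocalic Lenition: [todoyetad] → [tozoyetad]
  C Regressive Voicing Assimilation: no change — [tozoyetad]
  D Word-Final Devoicing: [tozoyetad] → [tozoyetat]

[tufozehuk], [tozoyetat]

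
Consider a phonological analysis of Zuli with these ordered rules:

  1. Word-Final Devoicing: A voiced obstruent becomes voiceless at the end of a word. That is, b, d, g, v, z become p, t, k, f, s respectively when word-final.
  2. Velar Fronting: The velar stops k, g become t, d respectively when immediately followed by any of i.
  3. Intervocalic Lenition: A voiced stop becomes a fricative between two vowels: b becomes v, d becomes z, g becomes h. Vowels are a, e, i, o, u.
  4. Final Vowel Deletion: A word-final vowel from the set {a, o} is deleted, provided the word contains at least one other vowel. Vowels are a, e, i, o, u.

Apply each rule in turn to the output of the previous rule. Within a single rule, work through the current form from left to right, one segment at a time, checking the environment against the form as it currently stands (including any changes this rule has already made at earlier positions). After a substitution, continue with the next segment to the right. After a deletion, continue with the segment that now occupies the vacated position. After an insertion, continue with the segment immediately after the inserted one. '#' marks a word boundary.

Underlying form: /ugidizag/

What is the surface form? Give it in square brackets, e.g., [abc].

1 Word-Final Devoicing: [ugidizag] → [ugidizak]
2 Velar Fronting: [ugidizak] → [udidizak]
3 Intervocalic Lenition: [udidizak] → [uzizizak]
4 Final Vowel Deletion: no change — [uzizizak]

[uzizizak]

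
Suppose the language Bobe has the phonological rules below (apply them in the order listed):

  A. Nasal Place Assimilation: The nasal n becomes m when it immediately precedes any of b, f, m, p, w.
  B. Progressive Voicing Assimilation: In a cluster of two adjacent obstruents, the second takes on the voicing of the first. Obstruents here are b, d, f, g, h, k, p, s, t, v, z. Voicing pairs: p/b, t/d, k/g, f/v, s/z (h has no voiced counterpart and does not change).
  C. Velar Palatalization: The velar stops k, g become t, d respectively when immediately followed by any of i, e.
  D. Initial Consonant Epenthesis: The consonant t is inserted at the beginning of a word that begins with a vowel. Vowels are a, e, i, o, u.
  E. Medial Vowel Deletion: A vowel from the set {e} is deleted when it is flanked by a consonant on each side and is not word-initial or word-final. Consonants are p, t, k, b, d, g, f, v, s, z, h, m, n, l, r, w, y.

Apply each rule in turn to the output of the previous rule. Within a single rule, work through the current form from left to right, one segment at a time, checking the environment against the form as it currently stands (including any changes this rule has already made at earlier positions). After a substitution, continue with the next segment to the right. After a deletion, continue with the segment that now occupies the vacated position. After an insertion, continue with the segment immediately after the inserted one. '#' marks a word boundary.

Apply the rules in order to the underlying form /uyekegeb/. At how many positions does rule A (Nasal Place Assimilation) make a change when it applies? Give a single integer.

A Nasal Place Assimilation: no change — [uyekegeb]
B Progressive Voicing Assimilation: no change — [uyekegeb]
C Velar Palatalization: [uyekegeb] → [uyetedeb]
D Initial Consonant Epenthesis: [uyetedeb] → [tuyetedeb]
E Medial Vowel Deletion: [tuyetedeb] → [tuytdb]
Rule A changed 0 position(s).

0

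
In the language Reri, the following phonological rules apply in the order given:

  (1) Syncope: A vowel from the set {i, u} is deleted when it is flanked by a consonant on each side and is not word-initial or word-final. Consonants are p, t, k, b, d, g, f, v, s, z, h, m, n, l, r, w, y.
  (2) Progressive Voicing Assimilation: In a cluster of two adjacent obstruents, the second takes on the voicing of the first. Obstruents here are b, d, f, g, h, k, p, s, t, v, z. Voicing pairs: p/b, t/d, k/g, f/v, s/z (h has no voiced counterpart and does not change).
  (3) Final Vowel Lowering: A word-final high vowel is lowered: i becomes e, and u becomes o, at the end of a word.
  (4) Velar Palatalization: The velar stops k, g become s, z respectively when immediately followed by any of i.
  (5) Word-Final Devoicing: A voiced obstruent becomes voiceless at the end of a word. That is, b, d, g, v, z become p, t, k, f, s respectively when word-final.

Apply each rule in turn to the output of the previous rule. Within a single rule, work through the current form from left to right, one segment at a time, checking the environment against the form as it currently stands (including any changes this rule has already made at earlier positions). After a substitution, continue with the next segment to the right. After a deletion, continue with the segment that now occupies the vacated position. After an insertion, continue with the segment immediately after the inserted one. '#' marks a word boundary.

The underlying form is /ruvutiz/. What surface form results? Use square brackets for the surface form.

(1) Syncope: [ruvutiz] → [rvtz]
(2) Progressive Voicing Assimilation: [rvtz] → [rvdz]
(3) Final Vowel Lowering: no change — [rvdz]
(4) Velar Palatalization: no change — [rvdz]
(5) Word-Final Devoicing: [rvdz] → [rvds]

[rvds]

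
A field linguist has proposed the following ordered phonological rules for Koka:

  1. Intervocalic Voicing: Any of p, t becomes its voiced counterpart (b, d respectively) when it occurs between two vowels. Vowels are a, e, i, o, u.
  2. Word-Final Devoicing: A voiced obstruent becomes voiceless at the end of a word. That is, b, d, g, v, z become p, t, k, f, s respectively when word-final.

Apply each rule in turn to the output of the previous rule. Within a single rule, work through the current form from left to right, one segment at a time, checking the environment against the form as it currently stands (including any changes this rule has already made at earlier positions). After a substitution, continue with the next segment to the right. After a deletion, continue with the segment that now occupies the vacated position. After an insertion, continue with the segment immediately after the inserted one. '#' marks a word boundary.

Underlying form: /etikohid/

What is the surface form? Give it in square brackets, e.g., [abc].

1 Intervocalic Voicing: [etikohid] → [edikohid]
2 Word-Final Devoicing: [edikohid] → [edikohit]

[edikohit]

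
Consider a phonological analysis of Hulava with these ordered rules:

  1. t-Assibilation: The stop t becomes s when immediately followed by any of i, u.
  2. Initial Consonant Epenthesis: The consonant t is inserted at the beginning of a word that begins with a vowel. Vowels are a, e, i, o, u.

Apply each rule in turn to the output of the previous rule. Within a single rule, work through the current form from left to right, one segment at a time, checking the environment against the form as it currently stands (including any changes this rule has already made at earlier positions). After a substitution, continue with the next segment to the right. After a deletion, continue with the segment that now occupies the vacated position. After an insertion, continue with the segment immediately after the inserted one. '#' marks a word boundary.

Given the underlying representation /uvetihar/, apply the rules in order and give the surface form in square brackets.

1 t-Assibilation: [uvetihar] → [uvesihar]
2 Initial Consonant Epenthesis: [uvesihar] → [tuvesihar]

[tuvesihar]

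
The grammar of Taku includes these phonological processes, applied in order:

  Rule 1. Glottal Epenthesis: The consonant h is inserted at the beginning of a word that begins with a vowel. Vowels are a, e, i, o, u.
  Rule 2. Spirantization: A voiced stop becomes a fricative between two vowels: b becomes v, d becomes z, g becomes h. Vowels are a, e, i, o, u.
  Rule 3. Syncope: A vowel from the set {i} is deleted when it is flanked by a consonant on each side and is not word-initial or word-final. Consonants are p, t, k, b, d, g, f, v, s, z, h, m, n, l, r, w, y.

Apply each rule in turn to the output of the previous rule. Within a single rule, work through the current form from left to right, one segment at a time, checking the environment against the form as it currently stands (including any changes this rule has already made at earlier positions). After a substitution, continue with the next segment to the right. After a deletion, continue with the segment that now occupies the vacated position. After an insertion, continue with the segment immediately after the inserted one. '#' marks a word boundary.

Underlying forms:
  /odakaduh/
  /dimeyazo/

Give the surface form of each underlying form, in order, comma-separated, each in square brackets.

[hozakazuh], [dmeyazo]

/odakaduh/:
  Rule 1 Glottal Epenthesis: [odakaduh] → [hodakaduh]
  Rule 2 Spirantization: [hodakaduh] → [hozakazuh]
  Rule 3 Syncope: no change — [hozakazuh]
/dimeyazo/:
  Rule 1 Glottal Epenthesis: no change — [dimeyazo]
  Rule 2 Spirantization: no change — [dimeyazo]
  Rule 3 Syncope: [dimeyazo] → [dmeyazo]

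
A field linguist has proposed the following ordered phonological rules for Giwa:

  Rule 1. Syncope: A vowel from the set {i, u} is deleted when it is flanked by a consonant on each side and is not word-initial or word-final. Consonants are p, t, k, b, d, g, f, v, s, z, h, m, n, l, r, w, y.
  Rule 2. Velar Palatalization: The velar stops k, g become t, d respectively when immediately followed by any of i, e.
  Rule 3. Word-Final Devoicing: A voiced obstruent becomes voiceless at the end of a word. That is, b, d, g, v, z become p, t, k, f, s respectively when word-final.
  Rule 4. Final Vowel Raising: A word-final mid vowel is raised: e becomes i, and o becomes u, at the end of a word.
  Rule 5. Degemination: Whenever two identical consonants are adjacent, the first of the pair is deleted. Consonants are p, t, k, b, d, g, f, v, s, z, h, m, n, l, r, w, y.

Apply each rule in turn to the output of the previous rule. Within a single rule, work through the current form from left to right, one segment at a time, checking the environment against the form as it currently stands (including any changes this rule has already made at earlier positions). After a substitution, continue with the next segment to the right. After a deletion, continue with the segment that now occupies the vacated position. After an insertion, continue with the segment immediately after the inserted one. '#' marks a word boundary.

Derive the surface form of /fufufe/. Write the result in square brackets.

Rule 1 Syncope: [fufufe] → [fffe]
Rule 2 Velar Palatalization: no change — [fffe]
Rule 3 Word-Final Devoicing: no change — [fffe]
Rule 4 Final Vowel Raising: [fffe] → [fffi]
Rule 5 Degemination: [fffi] → [fi]

[fi]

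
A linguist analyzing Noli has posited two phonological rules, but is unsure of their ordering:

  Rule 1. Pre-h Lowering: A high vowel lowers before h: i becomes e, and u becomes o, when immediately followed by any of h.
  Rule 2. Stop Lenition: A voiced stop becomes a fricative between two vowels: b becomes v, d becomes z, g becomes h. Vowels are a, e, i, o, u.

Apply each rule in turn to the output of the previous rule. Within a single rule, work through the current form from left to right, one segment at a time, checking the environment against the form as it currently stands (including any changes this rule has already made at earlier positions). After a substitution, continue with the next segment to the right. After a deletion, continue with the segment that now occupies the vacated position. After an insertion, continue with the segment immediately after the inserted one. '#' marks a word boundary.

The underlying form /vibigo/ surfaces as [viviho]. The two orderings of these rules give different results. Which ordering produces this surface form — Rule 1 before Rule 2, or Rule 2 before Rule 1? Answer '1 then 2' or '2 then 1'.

Order 1 then 2:
  1 Pre-h Lowering: no change — [vibigo]
  2 Stop Lenition: [vibigo] → [viviho]
  result: [viviho]
Order 2 then 1:
  2 Stop Lenition: [vibigo] → [viviho]
  1 Pre-h Lowering: [viviho] → [viveho]
  result: [viveho]

1 then 2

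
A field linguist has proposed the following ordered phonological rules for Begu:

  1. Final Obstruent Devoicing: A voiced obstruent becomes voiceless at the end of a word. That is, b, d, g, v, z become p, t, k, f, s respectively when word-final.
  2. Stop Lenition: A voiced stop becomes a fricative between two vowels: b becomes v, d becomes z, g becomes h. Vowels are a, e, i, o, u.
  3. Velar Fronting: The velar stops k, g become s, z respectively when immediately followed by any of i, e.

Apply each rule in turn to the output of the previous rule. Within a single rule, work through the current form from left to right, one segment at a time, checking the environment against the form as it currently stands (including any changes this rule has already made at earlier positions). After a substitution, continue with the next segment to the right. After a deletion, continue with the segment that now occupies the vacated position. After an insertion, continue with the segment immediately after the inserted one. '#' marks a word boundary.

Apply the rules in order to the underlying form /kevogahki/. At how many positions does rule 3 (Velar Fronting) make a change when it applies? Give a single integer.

1 Final Obstruent Devoicing: no change — [kevogahki]
2 Stop Lenition: [kevogahki] → [kevohahki]
3 Velar Fronting: [kevohahki] → [sevohahsi]
Rule 3 changed 2 position(s).

2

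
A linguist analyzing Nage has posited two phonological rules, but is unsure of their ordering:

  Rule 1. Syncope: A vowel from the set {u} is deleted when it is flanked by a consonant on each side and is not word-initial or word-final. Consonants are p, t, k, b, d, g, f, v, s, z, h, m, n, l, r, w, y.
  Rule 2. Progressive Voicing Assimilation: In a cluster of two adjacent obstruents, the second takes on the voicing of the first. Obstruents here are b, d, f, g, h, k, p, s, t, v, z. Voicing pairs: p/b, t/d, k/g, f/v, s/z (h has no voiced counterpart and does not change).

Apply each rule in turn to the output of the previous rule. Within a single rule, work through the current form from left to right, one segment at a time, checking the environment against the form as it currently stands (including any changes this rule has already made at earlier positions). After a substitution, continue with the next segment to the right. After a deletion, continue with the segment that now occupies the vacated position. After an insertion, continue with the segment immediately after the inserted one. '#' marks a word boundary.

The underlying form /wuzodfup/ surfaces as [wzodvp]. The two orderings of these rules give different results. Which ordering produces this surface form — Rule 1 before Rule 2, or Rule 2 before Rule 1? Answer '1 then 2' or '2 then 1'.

Order 1 then 2:
  1 Syncope: [wuzodfup] → [wzodfp]
  2 Progressive Voicing Assimilation: [wzodfp] → [wzodvb]
  result: [wzodvb]
Order 2 then 1:
  2 Progressive Voicing Assimilation: [wuzodfup] → [wuzodvup]
  1 Syncope: [wuzodvup] → [wzodvp]
  result: [wzodvp]

2 then 1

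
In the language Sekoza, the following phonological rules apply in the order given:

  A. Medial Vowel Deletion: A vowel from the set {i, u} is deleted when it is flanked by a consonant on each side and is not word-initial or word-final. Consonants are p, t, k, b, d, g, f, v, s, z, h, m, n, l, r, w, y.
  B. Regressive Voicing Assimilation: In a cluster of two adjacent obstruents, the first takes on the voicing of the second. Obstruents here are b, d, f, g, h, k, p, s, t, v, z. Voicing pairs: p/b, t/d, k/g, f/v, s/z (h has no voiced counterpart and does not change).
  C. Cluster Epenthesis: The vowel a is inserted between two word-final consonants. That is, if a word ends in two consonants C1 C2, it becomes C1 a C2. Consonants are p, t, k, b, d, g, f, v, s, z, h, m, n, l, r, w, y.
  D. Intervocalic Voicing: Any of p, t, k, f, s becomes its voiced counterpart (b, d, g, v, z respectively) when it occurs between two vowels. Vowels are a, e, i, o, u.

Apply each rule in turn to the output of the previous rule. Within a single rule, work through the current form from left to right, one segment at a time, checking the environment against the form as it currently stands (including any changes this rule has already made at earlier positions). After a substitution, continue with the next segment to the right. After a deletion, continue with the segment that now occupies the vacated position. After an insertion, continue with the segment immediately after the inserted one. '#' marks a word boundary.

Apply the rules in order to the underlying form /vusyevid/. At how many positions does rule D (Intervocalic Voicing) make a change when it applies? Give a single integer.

A Medial Vowel Deletion: [vusyevid] → [vsyevd]
B Regressive Voicing Assimilation: [vsyevd] → [fsyevd]
C Cluster Epenthesis: [fsyevd] → [fsyevad]
D Intervocalic Voicing: no change — [fsyevad]
Rule D changed 0 position(s).

0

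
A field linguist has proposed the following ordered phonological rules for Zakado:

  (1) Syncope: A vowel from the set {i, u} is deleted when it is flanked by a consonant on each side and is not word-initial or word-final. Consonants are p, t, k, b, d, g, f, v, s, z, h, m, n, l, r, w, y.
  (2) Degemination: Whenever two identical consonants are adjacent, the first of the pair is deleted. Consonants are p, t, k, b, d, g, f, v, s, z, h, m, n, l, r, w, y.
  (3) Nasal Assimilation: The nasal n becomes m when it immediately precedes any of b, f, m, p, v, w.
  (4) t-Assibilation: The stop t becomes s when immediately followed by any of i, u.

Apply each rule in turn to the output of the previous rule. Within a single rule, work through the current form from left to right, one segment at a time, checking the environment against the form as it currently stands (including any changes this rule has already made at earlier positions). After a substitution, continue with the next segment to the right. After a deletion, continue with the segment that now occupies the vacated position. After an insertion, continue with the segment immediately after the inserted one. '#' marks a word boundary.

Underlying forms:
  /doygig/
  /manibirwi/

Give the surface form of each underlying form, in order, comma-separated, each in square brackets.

[doyg], [mambrwi]

/doygig/:
  (1) Syncope: [doygig] → [doygg]
  (2) Degemination: [doygg] → [doyg]
  (3) Nasal Assimilation: no change — [doyg]
  (4) t-Assibilation: no change — [doyg]
/manibirwi/:
  (1) Syncope: [manibirwi] → [manbrwi]
  (2) Degemination: no change — [manbrwi]
  (3) Nasal Assimilation: [manbrwi] → [mambrwi]
  (4) t-Assibilation: no change — [mambrwi]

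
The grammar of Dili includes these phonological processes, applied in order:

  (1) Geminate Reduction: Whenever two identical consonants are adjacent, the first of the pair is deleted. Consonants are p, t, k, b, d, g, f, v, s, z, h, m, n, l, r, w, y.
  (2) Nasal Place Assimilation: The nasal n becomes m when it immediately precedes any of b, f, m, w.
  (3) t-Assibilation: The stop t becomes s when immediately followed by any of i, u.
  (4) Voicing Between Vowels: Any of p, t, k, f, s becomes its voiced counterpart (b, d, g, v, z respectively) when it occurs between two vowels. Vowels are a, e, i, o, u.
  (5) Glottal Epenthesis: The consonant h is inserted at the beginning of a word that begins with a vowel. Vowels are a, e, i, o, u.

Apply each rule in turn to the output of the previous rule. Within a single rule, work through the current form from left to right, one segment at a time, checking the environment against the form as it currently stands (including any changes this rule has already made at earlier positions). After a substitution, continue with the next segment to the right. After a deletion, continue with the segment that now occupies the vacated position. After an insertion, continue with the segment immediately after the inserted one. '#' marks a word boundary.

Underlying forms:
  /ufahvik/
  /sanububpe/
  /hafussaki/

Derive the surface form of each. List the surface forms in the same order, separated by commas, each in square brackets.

[huvahvik], [sanububpe], [havuzagi]

/ufahvik/:
  (1) Geminate Reduction: no change — [ufahvik]
  (2) Nasal Place Assimilation: no change — [ufahvik]
  (3) t-Assibilation: no change — [ufahvik]
  (4) Voicing Between Vowels: [ufahvik] → [uvahvik]
  (5) Glottal Epenthesis: [uvahvik] → [huvahvik]
/sanububpe/:
  (1) Geminate Reduction: no change — [sanububpe]
  (2) Nasal Place Assimilation: no change — [sanububpe]
  (3) t-Assibilation: no change — [sanububpe]
  (4) Voicing Between Vowels: no change — [sanububpe]
  (5) Glottal Epenthesis: no change — [sanububpe]
/hafussaki/:
  (1) Geminate Reduction: [hafussaki] → [hafusaki]
  (2) Nasal Place Assimilation: no change — [hafusaki]
  (3) t-Assibilation: no change — [hafusaki]
  (4) Voicing Between Vowels: [hafusaki] → [havuzagi]
  (5) Glottal Epenthesis: no change — [havuzagi]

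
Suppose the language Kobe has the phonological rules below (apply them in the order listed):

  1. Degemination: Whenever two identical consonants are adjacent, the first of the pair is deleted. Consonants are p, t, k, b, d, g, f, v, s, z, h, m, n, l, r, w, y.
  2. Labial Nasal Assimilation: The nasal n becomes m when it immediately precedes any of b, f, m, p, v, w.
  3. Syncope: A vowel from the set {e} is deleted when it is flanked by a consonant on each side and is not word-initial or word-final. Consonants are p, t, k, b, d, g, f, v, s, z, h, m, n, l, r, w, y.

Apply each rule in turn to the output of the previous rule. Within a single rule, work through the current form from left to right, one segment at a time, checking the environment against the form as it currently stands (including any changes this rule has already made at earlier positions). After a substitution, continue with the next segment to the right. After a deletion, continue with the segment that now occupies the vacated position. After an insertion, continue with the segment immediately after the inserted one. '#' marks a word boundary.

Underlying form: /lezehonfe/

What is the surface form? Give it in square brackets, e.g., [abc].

1 Degemination: no change — [lezehonfe]
2 Labial Nasal Assimilation: [lezehonfe] → [lezehomfe]
3 Syncope: [lezehomfe] → [lzhomfe]

[lzhomfe]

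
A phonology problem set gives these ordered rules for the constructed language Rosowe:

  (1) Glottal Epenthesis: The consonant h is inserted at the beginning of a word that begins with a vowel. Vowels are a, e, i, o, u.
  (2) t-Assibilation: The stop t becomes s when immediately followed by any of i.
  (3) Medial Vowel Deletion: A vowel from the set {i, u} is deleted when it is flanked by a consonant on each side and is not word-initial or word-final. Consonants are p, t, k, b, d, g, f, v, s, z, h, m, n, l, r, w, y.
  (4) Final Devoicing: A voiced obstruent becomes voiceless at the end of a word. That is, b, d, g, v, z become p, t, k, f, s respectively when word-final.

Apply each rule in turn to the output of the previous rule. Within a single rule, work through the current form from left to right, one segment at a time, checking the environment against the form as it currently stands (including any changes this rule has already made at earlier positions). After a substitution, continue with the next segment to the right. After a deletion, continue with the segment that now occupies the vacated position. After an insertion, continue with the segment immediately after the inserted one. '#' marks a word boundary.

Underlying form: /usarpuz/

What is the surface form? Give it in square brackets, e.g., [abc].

[hsarps]

(1) Glottal Epenthesis: [usarpuz] → [husarpuz]
(2) t-Assibilation: no change — [husarpuz]
(3) Medial Vowel Deletion: [husarpuz] → [hsarpz]
(4) Final Devoicing: [hsarpz] → [hsarps]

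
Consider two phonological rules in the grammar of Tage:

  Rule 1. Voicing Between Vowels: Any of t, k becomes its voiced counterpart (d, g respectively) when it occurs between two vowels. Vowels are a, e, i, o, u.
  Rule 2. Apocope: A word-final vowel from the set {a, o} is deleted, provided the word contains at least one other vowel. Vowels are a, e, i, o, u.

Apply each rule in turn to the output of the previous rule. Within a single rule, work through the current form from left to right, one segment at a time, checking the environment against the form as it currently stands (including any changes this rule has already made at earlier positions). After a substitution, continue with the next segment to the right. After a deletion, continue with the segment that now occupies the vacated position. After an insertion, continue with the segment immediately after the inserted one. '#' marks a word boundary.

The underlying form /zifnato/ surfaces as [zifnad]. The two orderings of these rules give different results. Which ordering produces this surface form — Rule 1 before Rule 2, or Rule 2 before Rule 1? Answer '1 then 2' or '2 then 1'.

1 then 2

Order 1 then 2:
  1 Voicing Between Vowels: [zifnato] → [zifnado]
  2 Apocope: [zifnado] → [zifnad]
  result: [zifnad]
Order 2 then 1:
  2 Apocope: [zifnato] → [zifnat]
  1 Voicing Between Vowels: no change — [zifnat]
  result: [zifnat]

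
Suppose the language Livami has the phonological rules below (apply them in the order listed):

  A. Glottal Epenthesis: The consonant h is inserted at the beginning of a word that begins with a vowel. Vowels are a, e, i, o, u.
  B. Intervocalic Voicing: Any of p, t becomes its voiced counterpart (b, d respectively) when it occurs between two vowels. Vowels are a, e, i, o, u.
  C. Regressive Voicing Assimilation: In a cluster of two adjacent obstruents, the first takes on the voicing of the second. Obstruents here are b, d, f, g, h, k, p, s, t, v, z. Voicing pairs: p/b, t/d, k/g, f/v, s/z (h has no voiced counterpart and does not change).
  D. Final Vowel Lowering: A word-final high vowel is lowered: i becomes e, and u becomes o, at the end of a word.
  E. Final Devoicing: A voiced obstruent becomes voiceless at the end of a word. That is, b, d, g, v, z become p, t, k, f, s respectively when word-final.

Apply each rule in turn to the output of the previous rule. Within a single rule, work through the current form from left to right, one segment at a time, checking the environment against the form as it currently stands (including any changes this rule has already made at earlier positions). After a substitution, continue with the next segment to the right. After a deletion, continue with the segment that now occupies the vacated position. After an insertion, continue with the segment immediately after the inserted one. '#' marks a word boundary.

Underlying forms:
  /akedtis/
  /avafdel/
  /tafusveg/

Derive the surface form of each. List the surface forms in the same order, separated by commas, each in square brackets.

/akedtis/:
  A Glottal Epenthesis: [akedtis] → [hakedtis]
  B Intervocalic Voicing: no change — [hakedtis]
  C Regressive Voicing Assimilation: [hakedtis] → [hakettis]
  D Final Vowel Lowering: no change — [hakettis]
  E Final Devoicing: no change — [hakettis]
/avafdel/:
  A Glottal Epenthesis: [avafdel] → [havafdel]
  B Intervocalic Voicing: no change — [havafdel]
  C Regressive Voicing Assimilation: [havafdel] → [havavdel]
  D Final Vowel Lowering: no change — [havavdel]
  E Final Devoicing: no change — [havavdel]
/tafusveg/:
  A Glottal Epenthesis: no change — [tafusveg]
  B Intervocalic Voicing: no change — [tafusveg]
  C Regressive Voicing Assimilation: [tafusveg] → [tafuzveg]
  D Final Vowel Lowering: no change — [tafuzveg]
  E Final Devoicing: [tafuzveg] → [tafuzvek]

[hakettis], [havavdel], [tafuzvek]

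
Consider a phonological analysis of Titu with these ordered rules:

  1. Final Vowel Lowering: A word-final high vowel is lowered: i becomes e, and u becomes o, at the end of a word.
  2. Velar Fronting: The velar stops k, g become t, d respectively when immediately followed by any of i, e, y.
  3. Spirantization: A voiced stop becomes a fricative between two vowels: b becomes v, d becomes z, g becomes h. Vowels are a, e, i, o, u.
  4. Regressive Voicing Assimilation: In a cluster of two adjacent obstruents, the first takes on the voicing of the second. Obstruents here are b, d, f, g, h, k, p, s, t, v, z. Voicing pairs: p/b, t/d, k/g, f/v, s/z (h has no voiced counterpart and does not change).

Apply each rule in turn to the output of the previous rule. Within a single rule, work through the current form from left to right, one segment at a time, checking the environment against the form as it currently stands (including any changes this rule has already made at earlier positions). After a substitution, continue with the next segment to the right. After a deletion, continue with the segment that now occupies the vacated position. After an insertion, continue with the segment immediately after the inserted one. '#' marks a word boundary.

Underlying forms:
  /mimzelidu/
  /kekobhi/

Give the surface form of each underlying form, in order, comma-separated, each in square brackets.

/mimzelidu/:
  1 Final Vowel Lowering: [mimzelidu] → [mimzelido]
  2 Velar Fronting: no change — [mimzelido]
  3 Spirantization: [mimzelido] → [mimzelizo]
  4 Regressive Voicing Assimilation: no change — [mimzelizo]
/kekobhi/:
  1 Final Vowel Lowering: [kekobhi] → [kekobhe]
  2 Velar Fronting: [kekobhe] → [tekobhe]
  3 Spirantization: no change — [tekobhe]
  4 Regressive Voicing Assimilation: [tekobhe] → [tekophe]

[mimzelizo], [tekophe]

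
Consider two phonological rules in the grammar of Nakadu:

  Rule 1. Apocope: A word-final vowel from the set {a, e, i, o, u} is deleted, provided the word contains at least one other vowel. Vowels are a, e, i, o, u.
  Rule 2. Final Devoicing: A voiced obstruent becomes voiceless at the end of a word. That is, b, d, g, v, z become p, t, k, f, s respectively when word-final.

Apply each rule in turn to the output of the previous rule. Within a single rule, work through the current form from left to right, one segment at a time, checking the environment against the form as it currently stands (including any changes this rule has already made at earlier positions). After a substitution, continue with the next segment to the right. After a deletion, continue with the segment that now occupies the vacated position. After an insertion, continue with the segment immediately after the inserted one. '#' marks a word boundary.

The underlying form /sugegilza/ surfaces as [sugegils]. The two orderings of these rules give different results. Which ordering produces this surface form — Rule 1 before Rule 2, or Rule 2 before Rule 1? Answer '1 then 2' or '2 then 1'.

1 then 2

Order 1 then 2:
  1 Apocope: [sugegilza] → [sugegilz]
  2 Final Devoicing: [sugegilz] → [sugegils]
  result: [sugegils]
Order 2 then 1:
  2 Final Devoicing: no change — [sugegilza]
  1 Apocope: [sugegilza] → [sugegilz]
  result: [sugegilz]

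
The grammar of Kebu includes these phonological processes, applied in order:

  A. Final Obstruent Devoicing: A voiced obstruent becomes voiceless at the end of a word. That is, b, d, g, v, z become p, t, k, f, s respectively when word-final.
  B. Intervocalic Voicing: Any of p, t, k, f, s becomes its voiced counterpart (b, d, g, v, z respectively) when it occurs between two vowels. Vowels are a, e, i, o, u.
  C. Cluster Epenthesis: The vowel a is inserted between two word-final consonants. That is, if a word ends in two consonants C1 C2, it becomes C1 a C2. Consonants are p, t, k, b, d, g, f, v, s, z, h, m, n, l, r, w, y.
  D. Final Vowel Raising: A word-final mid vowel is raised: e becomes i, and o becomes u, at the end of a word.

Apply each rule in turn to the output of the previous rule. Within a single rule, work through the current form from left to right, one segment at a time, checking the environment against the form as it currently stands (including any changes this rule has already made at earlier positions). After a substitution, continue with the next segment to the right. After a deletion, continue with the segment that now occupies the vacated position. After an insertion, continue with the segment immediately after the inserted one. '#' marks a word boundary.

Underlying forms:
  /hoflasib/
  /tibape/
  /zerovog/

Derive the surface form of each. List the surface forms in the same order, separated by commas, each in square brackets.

[hoflazip], [tibabi], [zerovok]

/hoflasib/:
  A Final Obstruent Devoicing: [hoflasib] → [hoflasip]
  B Intervocalic Voicing: [hoflasip] → [hoflazip]
  C Cluster Epenthesis: no change — [hoflazip]
  D Final Vowel Raising: no change — [hoflazip]
/tibape/:
  A Final Obstruent Devoicing: no change — [tibape]
  B Intervocalic Voicing: [tibape] → [tibabe]
  C Cluster Epenthesis: no change — [tibabe]
  D Final Vowel Raising: [tibabe] → [tibabi]
/zerovog/:
  A Final Obstruent Devoicing: [zerovog] → [zerovok]
  B Intervocalic Voicing: no change — [zerovok]
  C Cluster Epenthesis: no change — [zerovok]
  D Final Vowel Raising: no change — [zerovok]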